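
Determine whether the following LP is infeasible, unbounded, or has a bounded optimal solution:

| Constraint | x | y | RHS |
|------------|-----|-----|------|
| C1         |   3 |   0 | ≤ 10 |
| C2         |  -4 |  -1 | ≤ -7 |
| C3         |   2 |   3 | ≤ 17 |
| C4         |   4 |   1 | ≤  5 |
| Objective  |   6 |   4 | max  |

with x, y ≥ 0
C4 requires 4x + y ≤ 5, while C2 (-4x - y ≤ -7) is equivalent to 4x + y ≥ 7. Together they would need 7 ≤ 4x + y ≤ 5, which is impossible since 7 > 5. No point satisfies all constraints.

Infeasible: no point satisfies all constraints simultaneously.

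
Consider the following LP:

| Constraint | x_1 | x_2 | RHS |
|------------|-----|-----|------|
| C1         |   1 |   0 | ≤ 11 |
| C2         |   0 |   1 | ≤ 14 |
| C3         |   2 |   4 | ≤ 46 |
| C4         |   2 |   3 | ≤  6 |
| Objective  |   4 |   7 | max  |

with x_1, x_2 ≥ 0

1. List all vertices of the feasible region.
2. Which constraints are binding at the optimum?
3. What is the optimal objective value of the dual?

1. (0, 0), (3, 0), (0, 2)
2. C4, x_1 ≥ 0
3. 14 (by strong duality, equal to the primal optimum)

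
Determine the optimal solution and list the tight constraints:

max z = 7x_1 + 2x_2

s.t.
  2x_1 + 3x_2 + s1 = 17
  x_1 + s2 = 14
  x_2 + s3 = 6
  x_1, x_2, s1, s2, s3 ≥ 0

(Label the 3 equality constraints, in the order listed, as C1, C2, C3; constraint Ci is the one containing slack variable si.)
Optimal: x_1 = 8.5, x_2 = 0
Slack at optimum:
  C1: slack = 0 (binding)
  C2: slack = 5.5
  C3: slack = 6
  x_1 ≥ 0: x_1 = 8.5
  x_2 ≥ 0: x_2 = 0 (binding)
Binding constraints: C1, x_2 ≥ 0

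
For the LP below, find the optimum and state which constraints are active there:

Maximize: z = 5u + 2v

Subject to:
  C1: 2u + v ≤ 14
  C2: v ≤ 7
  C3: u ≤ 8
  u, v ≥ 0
Optimal: u = 7, v = 0
Binding: C1, v ≥ 0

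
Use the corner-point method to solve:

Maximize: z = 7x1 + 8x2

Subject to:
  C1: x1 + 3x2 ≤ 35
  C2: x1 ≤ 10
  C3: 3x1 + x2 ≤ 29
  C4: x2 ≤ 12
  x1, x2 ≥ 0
Each vertex is the intersection of two constraint boundaries that also satisfies all remaining constraints:
  x1 = 0 and x2 = 0 → (0, 0)
  3x1 + x2 = 29 and x2 = 0 → (9.667, 0)
  x1 + 3x2 = 35 and 3x1 + x2 = 29 → (6.5, 9.5)
  x1 + 3x2 = 35 and x1 = 0 → (0, 11.67)

Evaluating z = 7x1 + 8x2 at each vertex:
  (0, 0): z = 0
  (9.667, 0): z = 67.67
  (6.5, 9.5): z = 121.5
  (0, 11.67): z = 93.33

The maximum is at (6.5, 9.5) with z = 121.5.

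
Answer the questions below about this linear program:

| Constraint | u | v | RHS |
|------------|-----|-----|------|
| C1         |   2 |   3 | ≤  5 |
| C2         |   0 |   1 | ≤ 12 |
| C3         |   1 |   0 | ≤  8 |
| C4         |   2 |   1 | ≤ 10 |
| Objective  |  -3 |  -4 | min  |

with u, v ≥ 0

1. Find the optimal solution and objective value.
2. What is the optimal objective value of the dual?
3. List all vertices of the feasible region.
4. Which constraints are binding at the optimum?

1. u = 2.5, v = 0, z = -7.5
2. -7.5 (by strong duality, equal to the primal optimum)
3. (0, 0), (2.5, 0), (0, 1.667)
4. C1, v ≥ 0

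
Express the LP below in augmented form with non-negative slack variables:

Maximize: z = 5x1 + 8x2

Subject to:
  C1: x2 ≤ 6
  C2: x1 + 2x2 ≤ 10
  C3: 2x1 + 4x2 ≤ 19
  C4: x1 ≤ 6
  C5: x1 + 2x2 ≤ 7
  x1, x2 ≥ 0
max z = 5x1 + 8x2

s.t.
  x2 + s1 = 6
  x1 + 2x2 + s2 = 10
  2x1 + 4x2 + s3 = 19
  x1 + s4 = 6
  x1 + 2x2 + s5 = 7
  x1, x2, s1, s2, s3, s4, s5 ≥ 0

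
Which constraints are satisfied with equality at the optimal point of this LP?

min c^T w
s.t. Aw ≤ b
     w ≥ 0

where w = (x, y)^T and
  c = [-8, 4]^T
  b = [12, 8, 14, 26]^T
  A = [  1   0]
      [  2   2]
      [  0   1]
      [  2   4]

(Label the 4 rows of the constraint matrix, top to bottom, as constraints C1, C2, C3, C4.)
Optimal: x = 4, y = 0
Slack at optimum:
  C1: slack = 8
  C2: slack = 0 (binding)
  C3: slack = 14
  C4: slack = 18
  x ≥ 0: x = 4
  y ≥ 0: y = 0 (binding)
Binding constraints: C2, y ≥ 0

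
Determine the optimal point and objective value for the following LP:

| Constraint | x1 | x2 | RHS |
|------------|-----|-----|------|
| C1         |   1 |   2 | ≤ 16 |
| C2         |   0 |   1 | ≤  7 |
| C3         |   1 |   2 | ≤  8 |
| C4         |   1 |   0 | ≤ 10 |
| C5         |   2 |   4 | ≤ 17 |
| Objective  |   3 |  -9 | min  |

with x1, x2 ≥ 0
x1 = 0, x2 = 4, z = -36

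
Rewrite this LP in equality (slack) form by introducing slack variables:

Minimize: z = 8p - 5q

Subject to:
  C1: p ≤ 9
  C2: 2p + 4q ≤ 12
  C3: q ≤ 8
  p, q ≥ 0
min z = 8p - 5q

s.t.
  p + s1 = 9
  2p + 4q + s2 = 12
  q + s3 = 8
  p, q, s1, s2, s3 ≥ 0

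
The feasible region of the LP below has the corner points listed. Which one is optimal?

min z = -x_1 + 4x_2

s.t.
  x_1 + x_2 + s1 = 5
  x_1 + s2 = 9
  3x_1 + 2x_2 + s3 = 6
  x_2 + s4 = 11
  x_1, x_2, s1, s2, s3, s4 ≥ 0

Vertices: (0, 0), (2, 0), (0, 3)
(2, 0) with z = -2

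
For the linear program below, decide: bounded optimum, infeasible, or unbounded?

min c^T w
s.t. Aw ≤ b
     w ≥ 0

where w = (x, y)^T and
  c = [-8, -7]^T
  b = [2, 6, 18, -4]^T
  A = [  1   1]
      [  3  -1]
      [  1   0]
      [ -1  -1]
One constraint requires x + y ≤ 2, while the constraint -x - y ≤ -4 is equivalent to x + y ≥ 4. Together they would need 4 ≤ x + y ≤ 2, which is impossible since 4 > 2. No point satisfies all constraints.

Infeasible — the constraint set is empty.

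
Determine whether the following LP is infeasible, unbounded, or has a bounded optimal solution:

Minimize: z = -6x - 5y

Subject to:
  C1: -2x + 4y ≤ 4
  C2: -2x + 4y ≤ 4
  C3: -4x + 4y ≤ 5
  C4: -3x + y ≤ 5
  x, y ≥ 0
Feasible point: (0, 0) satisfies every constraint, so the LP is feasible.
Direction d = (1, 0): for each constraint row a, a·d ≤ 0 —
  (-2)(1) + (4)(0) = -2 ≤ 0
  (-2)(1) + (4)(0) = -2 ≤ 0
  (-4)(1) + (4)(0) = -4 ≤ 0
  (-3)(1) + (1)(0) = -3 ≤ 0
and d ≥ 0, so (0, 0) + t·d stays feasible for every t ≥ 0. Along this ray z = -6x - 5y changes by -6 per unit t, so z → −∞.

The LP is unbounded; z can be made arbitrarily small.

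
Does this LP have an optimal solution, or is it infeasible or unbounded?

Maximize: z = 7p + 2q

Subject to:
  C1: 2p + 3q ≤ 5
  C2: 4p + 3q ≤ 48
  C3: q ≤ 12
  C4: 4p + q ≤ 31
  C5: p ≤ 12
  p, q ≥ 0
The point (2.5, 0) satisfies every constraint, so the LP is feasible; the constraints give p ≤ 12 and q ≤ 12, which with p, q ≥ 0 keep the feasible region inside a bounded box. A feasible, bounded LP attains a finite optimum at a vertex.

Evaluating z = 7p + 2q at each vertex:
  (0, 0): z = 0
  (2.5, 0): z = 17.5
  (0, 1.667): z = 3.333

The LP has an optimal solution: (2.5, 0) with z = 17.5.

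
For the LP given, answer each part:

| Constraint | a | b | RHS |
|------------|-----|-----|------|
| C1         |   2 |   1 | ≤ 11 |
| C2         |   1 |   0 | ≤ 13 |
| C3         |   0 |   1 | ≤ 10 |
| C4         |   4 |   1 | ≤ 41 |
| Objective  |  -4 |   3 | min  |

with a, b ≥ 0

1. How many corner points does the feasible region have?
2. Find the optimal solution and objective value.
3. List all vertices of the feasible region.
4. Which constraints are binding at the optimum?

1. 4
2. a = 5.5, b = 0, z = -22
3. (0, 0), (5.5, 0), (0.5, 10), (0, 10)
4. C1, b ≥ 0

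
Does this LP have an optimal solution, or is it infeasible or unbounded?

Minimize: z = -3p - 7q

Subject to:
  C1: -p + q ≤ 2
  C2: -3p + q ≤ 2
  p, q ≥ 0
Feasible point: (0, 0) satisfies every constraint, so the LP is feasible.
Direction d = (1, 0): for each constraint row a, a·d ≤ 0 —
  (-1)(1) + (1)(0) = -1 ≤ 0
  (-3)(1) + (1)(0) = -3 ≤ 0
and d ≥ 0, so (0, 0) + t·d stays feasible for every t ≥ 0. Along this ray z = -3p - 7q changes by -3 per unit t, so z → −∞.

Unbounded — the objective can decrease without bound over the feasible region.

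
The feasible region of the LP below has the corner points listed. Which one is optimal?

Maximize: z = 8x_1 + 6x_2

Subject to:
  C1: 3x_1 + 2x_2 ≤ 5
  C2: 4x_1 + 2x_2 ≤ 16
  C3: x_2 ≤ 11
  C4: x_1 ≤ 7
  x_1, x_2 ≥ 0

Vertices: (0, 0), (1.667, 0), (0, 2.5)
Evaluating z = 8x_1 + 6x_2 at each vertex:
  (0, 0): z = 0
  (1.667, 0): z = 13.33
  (0, 2.5): z = 15

The largest value is z = 15, attained at (0, 2.5).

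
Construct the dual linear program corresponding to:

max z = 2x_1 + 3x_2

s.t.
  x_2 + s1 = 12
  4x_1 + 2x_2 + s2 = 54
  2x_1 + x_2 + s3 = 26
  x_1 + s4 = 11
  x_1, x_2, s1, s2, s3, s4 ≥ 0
Minimize: z = 12y1 + 54y2 + 26y3 + 11y4

Subject to:
  C1: -4y2 - 2y3 - y4 ≤ -2
  C2: -y1 - 2y2 - y3 ≤ -3
  y1, y2, y3, y4 ≥ 0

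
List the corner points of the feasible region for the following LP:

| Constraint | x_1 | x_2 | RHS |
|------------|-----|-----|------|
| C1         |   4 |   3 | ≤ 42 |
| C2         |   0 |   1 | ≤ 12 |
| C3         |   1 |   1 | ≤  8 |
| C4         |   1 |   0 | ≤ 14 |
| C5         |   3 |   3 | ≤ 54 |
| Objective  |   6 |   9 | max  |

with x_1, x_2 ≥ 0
Each vertex is the intersection of two constraint boundaries that also satisfies all remaining constraints:
  x_1 = 0 and x_2 = 0 → (0, 0)
  x_1 + x_2 = 8 and x_2 = 0 → (8, 0)
  x_1 + x_2 = 8 and x_1 = 0 → (0, 8)

Vertices: (0, 0), (8, 0), (0, 8)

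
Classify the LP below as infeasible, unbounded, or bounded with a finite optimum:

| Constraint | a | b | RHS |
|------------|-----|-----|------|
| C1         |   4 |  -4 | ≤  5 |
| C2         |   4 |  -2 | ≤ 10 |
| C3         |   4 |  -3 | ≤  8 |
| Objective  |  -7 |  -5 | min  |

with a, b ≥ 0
Feasible point: (0, 0) satisfies every constraint, so the LP is feasible.
Direction d = (0, 1): for each constraint row a, a·d ≤ 0 —
  (4)(0) + (-4)(1) = -4 ≤ 0
  (4)(0) + (-2)(1) = -2 ≤ 0
  (4)(0) + (-3)(1) = -3 ≤ 0
and d ≥ 0, so (0, 0) + t·d stays feasible for every t ≥ 0. Along this ray z = -7a - 5b changes by -5 per unit t, so z → −∞.

The LP is unbounded; z can be made arbitrarily small.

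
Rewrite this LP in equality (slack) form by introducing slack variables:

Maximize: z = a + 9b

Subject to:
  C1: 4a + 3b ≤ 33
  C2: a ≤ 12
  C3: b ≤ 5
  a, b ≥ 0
max z = a + 9b

s.t.
  4a + 3b + s1 = 33
  a + s2 = 12
  b + s3 = 5
  a, b, s1, s2, s3 ≥ 0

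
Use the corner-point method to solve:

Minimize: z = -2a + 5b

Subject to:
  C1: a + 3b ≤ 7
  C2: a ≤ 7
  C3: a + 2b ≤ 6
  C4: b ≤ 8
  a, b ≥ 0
Each vertex is the intersection of two constraint boundaries that also satisfies all remaining constraints:
  a = 0 and b = 0 → (0, 0)
  a + 2b = 6 and b = 0 → (6, 0)
  a + 3b = 7 and a + 2b = 6 → (4, 1)
  a + 3b = 7 and a = 0 → (0, 2.333)

Evaluating z = -2a + 5b at each vertex:
  (0, 0): z = 0
  (6, 0): z = -12
  (4, 1): z = -3
  (0, 2.333): z = 11.67

The minimum is at (6, 0) with z = -12.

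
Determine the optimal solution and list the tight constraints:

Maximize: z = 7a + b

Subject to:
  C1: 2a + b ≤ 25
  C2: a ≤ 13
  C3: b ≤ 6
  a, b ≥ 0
Optimal: a = 12.5, b = 0
Slack at optimum:
  C1: slack = 0 (binding)
  C2: slack = 0.5
  C3: slack = 6
  a ≥ 0: a = 12.5
  b ≥ 0: b = 0 (binding)
Binding constraints: C1, b ≥ 0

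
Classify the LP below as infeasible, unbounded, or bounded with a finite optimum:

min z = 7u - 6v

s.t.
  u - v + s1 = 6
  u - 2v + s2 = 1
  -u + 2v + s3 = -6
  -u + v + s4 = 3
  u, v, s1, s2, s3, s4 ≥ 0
The row u - 2v + s2 = 1 with s2 ≥ 0 requires u - 2v ≤ 1, while the row -u + 2v + s3 = -6 with s3 ≥ 0 is equivalent to u - 2v ≥ 6. Together they would need 6 ≤ u - 2v ≤ 1, which is impossible since 6 > 1. No point satisfies all constraints.

The feasible region is empty; the LP is infeasible.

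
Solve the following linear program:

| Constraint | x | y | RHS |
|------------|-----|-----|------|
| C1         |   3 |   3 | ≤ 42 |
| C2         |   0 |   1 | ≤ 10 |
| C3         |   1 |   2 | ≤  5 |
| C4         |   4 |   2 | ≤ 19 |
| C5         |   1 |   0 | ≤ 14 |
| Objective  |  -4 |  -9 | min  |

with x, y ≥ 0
x = 0, y = 2.5, z = -22.5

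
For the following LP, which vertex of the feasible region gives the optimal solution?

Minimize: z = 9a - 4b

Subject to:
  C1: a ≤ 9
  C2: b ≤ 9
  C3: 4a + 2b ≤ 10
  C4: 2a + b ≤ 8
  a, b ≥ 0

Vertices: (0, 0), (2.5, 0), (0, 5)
Evaluating z = 9a - 4b at each vertex:
  (0, 0): z = 0
  (2.5, 0): z = 22.5
  (0, 5): z = -20

The smallest value is z = -20, attained at (0, 5).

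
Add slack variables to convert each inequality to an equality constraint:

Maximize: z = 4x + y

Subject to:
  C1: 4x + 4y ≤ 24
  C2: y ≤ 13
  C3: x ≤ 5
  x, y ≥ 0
max z = 4x + y

s.t.
  4x + 4y + s1 = 24
  y + s2 = 13
  x + s3 = 5
  x, y, s1, s2, s3 ≥ 0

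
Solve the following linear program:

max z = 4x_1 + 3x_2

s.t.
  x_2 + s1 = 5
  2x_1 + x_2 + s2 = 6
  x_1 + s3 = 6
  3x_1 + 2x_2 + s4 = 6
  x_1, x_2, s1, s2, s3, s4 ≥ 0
Each vertex is the intersection of two constraint boundaries that also satisfies all remaining constraints:
  x_1 = 0 and x_2 = 0 → (0, 0)
  3x_1 + 2x_2 = 6 and x_2 = 0 → (2, 0)
  3x_1 + 2x_2 = 6 and x_1 = 0 → (0, 3)

Evaluating z = 4x_1 + 3x_2 at each vertex:
  (0, 0): z = 0
  (2, 0): z = 8
  (0, 3): z = 9

The maximum is at (0, 3) with z = 9.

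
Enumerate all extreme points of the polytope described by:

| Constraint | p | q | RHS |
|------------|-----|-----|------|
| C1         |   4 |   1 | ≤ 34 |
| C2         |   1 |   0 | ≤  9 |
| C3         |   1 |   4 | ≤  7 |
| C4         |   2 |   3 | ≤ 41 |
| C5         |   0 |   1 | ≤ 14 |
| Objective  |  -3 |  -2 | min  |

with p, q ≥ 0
Each vertex is the intersection of two constraint boundaries that also satisfies all remaining constraints:
  p = 0 and q = 0 → (0, 0)
  p + 4q = 7 and q = 0 → (7, 0)
  p + 4q = 7 and p = 0 → (0, 1.75)

Vertices: (0, 0), (7, 0), (0, 1.75)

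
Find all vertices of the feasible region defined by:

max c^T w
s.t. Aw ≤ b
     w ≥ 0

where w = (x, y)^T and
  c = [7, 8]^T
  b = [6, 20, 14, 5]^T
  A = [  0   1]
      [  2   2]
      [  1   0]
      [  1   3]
Each vertex is the intersection of two constraint boundaries that also satisfies all remaining constraints:
  x = 0 and y = 0 → (0, 0)
  x + 3y = 5 and y = 0 → (5, 0)
  x + 3y = 5 and x = 0 → (0, 1.667)

Vertices: (0, 0), (5, 0), (0, 1.667)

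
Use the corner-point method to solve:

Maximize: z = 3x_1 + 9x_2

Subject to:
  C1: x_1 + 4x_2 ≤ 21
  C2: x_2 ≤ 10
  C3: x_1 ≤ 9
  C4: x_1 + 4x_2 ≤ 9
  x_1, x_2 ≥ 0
x_1 = 9, x_2 = 0, z = 27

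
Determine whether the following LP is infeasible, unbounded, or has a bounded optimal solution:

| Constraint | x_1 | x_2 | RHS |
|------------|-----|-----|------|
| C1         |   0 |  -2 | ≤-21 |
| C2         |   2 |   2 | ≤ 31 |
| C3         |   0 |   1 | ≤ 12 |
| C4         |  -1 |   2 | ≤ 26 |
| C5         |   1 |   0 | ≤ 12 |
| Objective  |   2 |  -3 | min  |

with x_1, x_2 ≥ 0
The point (0, 12) satisfies every constraint, so the LP is feasible; the constraints give x_1 ≤ 12 and x_2 ≤ 12, which with x_1, x_2 ≥ 0 keep the feasible region inside a bounded box. A feasible, bounded LP attains a finite optimum at a vertex.

The LP has an optimal solution: (0, 12) with z = -36.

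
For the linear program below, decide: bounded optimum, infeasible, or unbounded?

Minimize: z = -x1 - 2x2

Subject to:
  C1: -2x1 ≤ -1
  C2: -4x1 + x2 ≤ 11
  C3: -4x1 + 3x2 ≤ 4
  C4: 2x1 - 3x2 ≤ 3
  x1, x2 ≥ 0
Feasible point: (1, 0) satisfies every constraint, so the LP is feasible.
Direction d = (1, 1): for each constraint row a, a·d ≤ 0 —
  (-2)(1) + (0)(1) = -2 ≤ 0
  (-4)(1) + (1)(1) = -3 ≤ 0
  (-4)(1) + (3)(1) = -1 ≤ 0
  (2)(1) + (-3)(1) = -1 ≤ 0
and d ≥ 0, so (1, 0) + t·d stays feasible for every t ≥ 0. Along this ray z = -x1 - 2x2 changes by -3 per unit t, so z → −∞.

The LP is unbounded; z can be made arbitrarily small.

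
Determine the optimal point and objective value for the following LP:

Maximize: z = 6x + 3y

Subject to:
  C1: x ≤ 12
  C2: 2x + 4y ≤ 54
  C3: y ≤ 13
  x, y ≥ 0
x = 12, y = 7.5, z = 94.5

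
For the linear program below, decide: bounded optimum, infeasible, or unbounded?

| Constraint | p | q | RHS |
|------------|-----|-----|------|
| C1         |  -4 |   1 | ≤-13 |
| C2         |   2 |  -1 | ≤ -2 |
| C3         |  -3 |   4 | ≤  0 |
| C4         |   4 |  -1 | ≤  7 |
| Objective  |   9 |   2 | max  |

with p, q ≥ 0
C4 requires 4p - q ≤ 7, while C1 (-4p + q ≤ -13) is equivalent to 4p - q ≥ 13. Together they would need 13 ≤ 4p - q ≤ 7, which is impossible since 13 > 7. No point satisfies all constraints.

The feasible region is empty; the LP is infeasible.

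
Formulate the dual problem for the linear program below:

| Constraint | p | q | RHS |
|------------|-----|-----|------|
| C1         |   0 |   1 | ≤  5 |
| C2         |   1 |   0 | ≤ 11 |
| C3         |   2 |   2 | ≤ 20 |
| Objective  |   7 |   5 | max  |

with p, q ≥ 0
Minimize: z = 5y1 + 11y2 + 20y3

Subject to:
  C1: -y2 - 2y3 ≤ -7
  C2: -y1 - 2y3 ≤ -5
  y1, y2, y3 ≥ 0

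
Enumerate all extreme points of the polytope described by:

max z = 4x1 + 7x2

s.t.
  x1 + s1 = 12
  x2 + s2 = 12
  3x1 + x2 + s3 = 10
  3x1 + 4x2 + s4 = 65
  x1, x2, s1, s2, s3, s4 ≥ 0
Each vertex is the intersection of two constraint boundaries that also satisfies all remaining constraints:
  x1 = 0 and x2 = 0 → (0, 0)
  3x1 + x2 = 10 and x2 = 0 → (3.333, 0)
  3x1 + x2 = 10 and x1 = 0 → (0, 10)

Vertices: (0, 0), (3.333, 0), (0, 10)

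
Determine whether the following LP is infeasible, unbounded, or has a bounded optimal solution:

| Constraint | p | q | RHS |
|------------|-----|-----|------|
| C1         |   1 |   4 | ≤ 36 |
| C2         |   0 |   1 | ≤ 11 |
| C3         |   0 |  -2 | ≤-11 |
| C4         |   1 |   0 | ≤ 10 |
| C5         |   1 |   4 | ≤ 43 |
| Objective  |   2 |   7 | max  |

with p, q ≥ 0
The point (10, 6.5) satisfies every constraint, so the LP is feasible; the constraints give p ≤ 10 and q ≤ 11, which with p, q ≥ 0 keep the feasible region inside a bounded box. A feasible, bounded LP attains a finite optimum at a vertex.

Bounded optimum: z* = 65.5 at (10, 6.5).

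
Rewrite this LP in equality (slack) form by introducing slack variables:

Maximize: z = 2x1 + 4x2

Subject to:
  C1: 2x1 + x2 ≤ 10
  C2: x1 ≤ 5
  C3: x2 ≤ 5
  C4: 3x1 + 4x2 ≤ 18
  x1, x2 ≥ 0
max z = 2x1 + 4x2

s.t.
  2x1 + x2 + s1 = 10
  x1 + s2 = 5
  x2 + s3 = 5
  3x1 + 4x2 + s4 = 18
  x1, x2, s1, s2, s3, s4 ≥ 0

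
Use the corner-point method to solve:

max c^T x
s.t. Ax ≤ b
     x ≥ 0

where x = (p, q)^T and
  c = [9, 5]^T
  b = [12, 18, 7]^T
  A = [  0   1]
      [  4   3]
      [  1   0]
p = 4.5, q = 0, z = 40.5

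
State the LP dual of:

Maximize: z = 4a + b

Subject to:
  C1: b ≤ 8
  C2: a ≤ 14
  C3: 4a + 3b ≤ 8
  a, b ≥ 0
Minimize: z = 8y1 + 14y2 + 8y3

Subject to:
  C1: -y2 - 4y3 ≤ -4
  C2: -y1 - 3y3 ≤ -1
  y1, y2, y3 ≥ 0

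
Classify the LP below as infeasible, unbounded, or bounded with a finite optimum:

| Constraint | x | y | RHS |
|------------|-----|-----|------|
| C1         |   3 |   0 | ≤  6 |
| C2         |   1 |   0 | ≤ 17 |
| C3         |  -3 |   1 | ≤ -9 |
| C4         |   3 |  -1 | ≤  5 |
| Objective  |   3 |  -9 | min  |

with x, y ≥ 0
C4 requires 3x - y ≤ 5, while C3 (-3x + y ≤ -9) is equivalent to 3x - y ≥ 9. Together they would need 9 ≤ 3x - y ≤ 5, which is impossible since 9 > 5. No point satisfies all constraints.

Infeasible — the constraint set is empty.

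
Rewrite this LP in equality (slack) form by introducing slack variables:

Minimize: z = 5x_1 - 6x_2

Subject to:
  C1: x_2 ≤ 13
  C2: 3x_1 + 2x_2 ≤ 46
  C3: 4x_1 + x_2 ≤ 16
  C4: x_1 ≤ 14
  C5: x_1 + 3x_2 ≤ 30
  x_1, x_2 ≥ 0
min z = 5x_1 - 6x_2

s.t.
  x_2 + s1 = 13
  3x_1 + 2x_2 + s2 = 46
  4x_1 + x_2 + s3 = 16
  x_1 + s4 = 14
  x_1 + 3x_2 + s5 = 30
  x_1, x_2, s1, s2, s3, s4, s5 ≥ 0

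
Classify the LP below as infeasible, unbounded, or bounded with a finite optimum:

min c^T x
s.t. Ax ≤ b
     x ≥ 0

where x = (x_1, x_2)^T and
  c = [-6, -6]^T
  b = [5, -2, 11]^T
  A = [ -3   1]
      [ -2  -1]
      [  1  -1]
Feasible point: (1, 0) satisfies every constraint, so the LP is feasible.
Direction d = (1, 1): for each constraint row a, a·d ≤ 0 —
  (-3)(1) + (1)(1) = -2 ≤ 0
  (-2)(1) + (-1)(1) = -3 ≤ 0
  (1)(1) + (-1)(1) = 0 ≤ 0
and d ≥ 0, so (1, 0) + t·d stays feasible for every t ≥ 0. Along this ray z = -6x_1 - 6x_2 changes by -12 per unit t, so z → −∞.

Unbounded — the objective can decrease without bound over the feasible region.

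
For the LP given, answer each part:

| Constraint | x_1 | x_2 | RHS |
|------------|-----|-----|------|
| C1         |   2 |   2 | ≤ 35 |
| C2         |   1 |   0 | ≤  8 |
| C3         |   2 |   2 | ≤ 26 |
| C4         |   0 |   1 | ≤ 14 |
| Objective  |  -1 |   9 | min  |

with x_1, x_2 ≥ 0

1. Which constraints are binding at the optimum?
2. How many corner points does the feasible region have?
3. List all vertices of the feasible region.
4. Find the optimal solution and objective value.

1. C2, x_2 ≥ 0
2. 4
3. (0, 0), (8, 0), (8, 5), (0, 13)
4. x_1 = 8, x_2 = 0, z = -8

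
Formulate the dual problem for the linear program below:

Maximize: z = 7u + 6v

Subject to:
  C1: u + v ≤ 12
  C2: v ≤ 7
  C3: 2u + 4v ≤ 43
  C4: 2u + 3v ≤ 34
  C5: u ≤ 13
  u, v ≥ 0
Minimize: z = 12y1 + 7y2 + 43y3 + 34y4 + 13y5

Subject to:
  C1: -y1 - 2y3 - 2y4 - y5 ≤ -7
  C2: -y1 - y2 - 4y3 - 3y4 ≤ -6
  y1, y2, y3, y4, y5 ≥ 0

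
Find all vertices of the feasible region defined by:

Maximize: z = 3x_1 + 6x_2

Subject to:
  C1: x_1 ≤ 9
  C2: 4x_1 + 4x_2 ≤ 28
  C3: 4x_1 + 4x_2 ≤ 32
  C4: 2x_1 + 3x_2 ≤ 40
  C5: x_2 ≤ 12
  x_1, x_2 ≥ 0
Each vertex is the intersection of two constraint boundaries that also satisfies all remaining constraints:
  x_1 = 0 and x_2 = 0 → (0, 0)
  4x_1 + 4x_2 = 28 and x_2 = 0 → (7, 0)
  4x_1 + 4x_2 = 28 and x_1 = 0 → (0, 7)

Vertices: (0, 0), (7, 0), (0, 7)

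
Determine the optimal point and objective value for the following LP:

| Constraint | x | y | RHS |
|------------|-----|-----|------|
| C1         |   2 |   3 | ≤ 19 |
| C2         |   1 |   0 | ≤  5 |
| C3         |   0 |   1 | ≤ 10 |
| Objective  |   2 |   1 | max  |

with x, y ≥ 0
x = 5, y = 3, z = 13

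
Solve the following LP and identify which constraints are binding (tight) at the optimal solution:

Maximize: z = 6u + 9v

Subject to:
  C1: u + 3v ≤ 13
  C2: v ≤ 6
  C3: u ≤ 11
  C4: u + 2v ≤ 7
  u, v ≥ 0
Optimal: u = 7, v = 0
Binding: C4, v ≥ 0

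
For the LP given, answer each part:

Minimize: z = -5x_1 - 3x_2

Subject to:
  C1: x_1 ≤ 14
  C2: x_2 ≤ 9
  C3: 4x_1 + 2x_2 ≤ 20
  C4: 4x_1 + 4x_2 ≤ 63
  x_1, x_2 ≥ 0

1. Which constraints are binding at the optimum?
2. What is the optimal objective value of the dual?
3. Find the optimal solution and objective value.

1. C2, C3
2. -29.5 (by strong duality, equal to the primal optimum)
3. x_1 = 0.5, x_2 = 9, z = -29.5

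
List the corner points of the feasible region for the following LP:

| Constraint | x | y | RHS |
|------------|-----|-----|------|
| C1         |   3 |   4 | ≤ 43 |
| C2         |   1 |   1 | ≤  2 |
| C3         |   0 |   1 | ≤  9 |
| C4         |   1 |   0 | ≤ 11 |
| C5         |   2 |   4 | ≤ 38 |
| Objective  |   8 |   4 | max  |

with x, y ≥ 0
Each vertex is the intersection of two constraint boundaries that also satisfies all remaining constraints:
  x = 0 and y = 0 → (0, 0)
  x + y = 2 and y = 0 → (2, 0)
  x + y = 2 and x = 0 → (0, 2)

Vertices: (0, 0), (2, 0), (0, 2)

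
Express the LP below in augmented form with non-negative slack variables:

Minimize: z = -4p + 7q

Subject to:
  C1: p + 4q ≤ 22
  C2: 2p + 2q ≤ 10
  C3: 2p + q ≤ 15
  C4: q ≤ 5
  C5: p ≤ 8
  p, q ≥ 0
min z = -4p + 7q

s.t.
  p + 4q + s1 = 22
  2p + 2q + s2 = 10
  2p + q + s3 = 15
  q + s4 = 5
  p + s5 = 8
  p, q, s1, s2, s3, s4, s5 ≥ 0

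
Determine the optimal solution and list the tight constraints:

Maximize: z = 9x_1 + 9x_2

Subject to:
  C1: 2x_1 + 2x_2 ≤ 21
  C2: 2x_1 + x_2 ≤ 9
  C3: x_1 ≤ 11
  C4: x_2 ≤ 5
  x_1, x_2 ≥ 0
Optimal: x_1 = 2, x_2 = 5
Slack at optimum:
  C1: slack = 7
  C2: slack = 0 (binding)
  C3: slack = 9
  C4: slack = 0 (binding)
  x_1 ≥ 0: x_1 = 2
  x_2 ≥ 0: x_2 = 5
Binding constraints: C2, C4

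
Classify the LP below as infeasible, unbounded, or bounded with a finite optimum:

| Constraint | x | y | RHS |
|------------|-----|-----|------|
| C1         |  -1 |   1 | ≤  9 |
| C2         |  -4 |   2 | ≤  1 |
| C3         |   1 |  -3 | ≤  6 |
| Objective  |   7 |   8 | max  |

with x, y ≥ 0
Feasible point: (0, 0) satisfies every constraint, so the LP is feasible.
Direction d = (1, 1): for each constraint row a, a·d ≤ 0 —
  (-1)(1) + (1)(1) = 0 ≤ 0
  (-4)(1) + (2)(1) = -2 ≤ 0
  (1)(1) + (-3)(1) = -2 ≤ 0
and d ≥ 0, so (0, 0) + t·d stays feasible for every t ≥ 0. Along this ray z = 7x + 8y changes by 15 per unit t, so z → +∞.

The LP is unbounded; z can be made arbitrarily large.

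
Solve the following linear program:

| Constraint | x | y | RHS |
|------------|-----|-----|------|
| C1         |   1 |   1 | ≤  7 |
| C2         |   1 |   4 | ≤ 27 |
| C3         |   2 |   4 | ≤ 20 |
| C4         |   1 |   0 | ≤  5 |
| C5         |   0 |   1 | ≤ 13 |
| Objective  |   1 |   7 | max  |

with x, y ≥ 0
Each vertex is the intersection of two constraint boundaries that also satisfies all remaining constraints:
  x = 0 and y = 0 → (0, 0)
  x = 5 and y = 0 → (5, 0)
  x + y = 7 and x = 5 → (5, 2)
  x + y = 7 and 2x + 4y = 20 → (4, 3)
  2x + 4y = 20 and x = 0 → (0, 5)

Evaluating z = x + 7y at each vertex:
  (0, 0): z = 0
  (5, 0): z = 5
  (5, 2): z = 19
  (4, 3): z = 25
  (0, 5): z = 35

The maximum is at (0, 5) with z = 35.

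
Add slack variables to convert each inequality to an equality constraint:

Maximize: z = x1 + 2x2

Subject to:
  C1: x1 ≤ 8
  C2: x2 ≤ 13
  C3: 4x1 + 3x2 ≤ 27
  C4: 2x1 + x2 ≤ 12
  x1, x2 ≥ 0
max z = x1 + 2x2

s.t.
  x1 + s1 = 8
  x2 + s2 = 13
  4x1 + 3x2 + s3 = 27
  2x1 + x2 + s4 = 12
  x1, x2, s1, s2, s3, s4 ≥ 0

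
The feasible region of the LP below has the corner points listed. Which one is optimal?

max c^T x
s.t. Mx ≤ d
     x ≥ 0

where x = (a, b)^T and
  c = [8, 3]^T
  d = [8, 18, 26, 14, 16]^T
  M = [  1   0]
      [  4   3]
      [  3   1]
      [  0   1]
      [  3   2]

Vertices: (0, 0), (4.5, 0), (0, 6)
(4.5, 0) with z = 36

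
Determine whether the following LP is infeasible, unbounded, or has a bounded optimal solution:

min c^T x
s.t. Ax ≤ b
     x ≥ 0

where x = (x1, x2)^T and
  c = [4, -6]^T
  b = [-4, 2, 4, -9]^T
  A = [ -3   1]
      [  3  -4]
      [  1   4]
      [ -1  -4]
One constraint requires x1 + 4x2 ≤ 4, while the constraint -x1 - 4x2 ≤ -9 is equivalent to x1 + 4x2 ≥ 9. Together they would need 9 ≤ x1 + 4x2 ≤ 4, which is impossible since 9 > 4. No point satisfies all constraints.

Infeasible: no point satisfies all constraints simultaneously.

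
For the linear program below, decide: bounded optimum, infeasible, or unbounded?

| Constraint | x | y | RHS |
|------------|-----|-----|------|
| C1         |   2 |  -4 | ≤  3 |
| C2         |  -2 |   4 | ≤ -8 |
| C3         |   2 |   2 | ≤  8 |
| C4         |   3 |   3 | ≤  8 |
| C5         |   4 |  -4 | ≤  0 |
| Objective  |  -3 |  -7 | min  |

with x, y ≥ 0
C1 requires 2x - 4y ≤ 3, while C2 (-2x + 4y ≤ -8) is equivalent to 2x - 4y ≥ 8. Together they would need 8 ≤ 2x - 4y ≤ 3, which is impossible since 8 > 3. No point satisfies all constraints.

Infeasible — the constraint set is empty.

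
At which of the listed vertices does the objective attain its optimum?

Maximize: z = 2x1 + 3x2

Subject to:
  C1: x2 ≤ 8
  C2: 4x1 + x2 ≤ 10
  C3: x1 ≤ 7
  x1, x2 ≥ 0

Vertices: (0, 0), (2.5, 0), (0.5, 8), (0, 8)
(0.5, 8) with z = 25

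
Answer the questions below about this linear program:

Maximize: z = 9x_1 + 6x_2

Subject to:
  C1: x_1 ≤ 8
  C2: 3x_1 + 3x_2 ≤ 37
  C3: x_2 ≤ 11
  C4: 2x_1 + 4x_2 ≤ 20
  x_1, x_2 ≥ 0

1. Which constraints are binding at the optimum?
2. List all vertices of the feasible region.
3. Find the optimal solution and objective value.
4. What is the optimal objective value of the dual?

1. C1, C4
2. (0, 0), (8, 0), (8, 1), (0, 5)
3. x_1 = 8, x_2 = 1, z = 78
4. 78 (by strong duality, equal to the primal optimum)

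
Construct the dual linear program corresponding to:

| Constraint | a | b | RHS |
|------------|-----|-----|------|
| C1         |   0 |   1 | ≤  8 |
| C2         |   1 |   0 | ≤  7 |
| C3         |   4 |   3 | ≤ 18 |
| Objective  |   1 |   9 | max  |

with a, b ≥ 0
Minimize: z = 8y1 + 7y2 + 18y3

Subject to:
  C1: -y2 - 4y3 ≤ -1
  C2: -y1 - 3y3 ≤ -9
  y1, y2, y3 ≥ 0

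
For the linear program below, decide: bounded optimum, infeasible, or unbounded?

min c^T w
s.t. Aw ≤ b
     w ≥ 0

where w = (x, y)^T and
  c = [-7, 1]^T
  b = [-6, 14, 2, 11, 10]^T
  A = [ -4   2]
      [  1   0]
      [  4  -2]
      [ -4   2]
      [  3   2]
One constraint requires 4x - 2y ≤ 2, while the constraint -4x + 2y ≤ -6 is equivalent to 4x - 2y ≥ 6. Together they would need 6 ≤ 4x - 2y ≤ 2, which is impossible since 6 > 2. No point satisfies all constraints.

Infeasible — the constraint set is empty.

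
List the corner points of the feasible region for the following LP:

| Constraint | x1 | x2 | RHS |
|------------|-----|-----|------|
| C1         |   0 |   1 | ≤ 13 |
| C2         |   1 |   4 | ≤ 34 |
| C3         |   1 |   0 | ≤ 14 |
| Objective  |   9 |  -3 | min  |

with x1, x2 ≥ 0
Each vertex is the intersection of two constraint boundaries that also satisfies all remaining constraints:
  x1 = 0 and x2 = 0 → (0, 0)
  x1 = 14 and x2 = 0 → (14, 0)
  x1 + 4x2 = 34 and x1 = 14 → (14, 5)
  x1 + 4x2 = 34 and x1 = 0 → (0, 8.5)

Vertices: (0, 0), (14, 0), (14, 5), (0, 8.5)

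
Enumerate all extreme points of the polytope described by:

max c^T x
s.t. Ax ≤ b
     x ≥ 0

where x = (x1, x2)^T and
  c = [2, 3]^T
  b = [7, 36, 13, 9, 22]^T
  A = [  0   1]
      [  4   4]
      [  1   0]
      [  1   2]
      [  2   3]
Each vertex is the intersection of two constraint boundaries that also satisfies all remaining constraints:
  x1 = 0 and x2 = 0 → (0, 0)
  4x1 + 4x2 = 36 and x1 + 2x2 = 9 → (9, 0)
  x1 + 2x2 = 9 and x1 = 0 → (0, 4.5)

Vertices: (0, 0), (9, 0), (0, 4.5)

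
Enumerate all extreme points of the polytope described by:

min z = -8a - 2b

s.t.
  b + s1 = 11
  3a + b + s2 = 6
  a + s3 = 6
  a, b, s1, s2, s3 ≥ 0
Each vertex is the intersection of two constraint boundaries that also satisfies all remaining constraints:
  a = 0 and b = 0 → (0, 0)
  3a + b = 6 and b = 0 → (2, 0)
  3a + b = 6 and a = 0 → (0, 6)

Vertices: (0, 0), (2, 0), (0, 6)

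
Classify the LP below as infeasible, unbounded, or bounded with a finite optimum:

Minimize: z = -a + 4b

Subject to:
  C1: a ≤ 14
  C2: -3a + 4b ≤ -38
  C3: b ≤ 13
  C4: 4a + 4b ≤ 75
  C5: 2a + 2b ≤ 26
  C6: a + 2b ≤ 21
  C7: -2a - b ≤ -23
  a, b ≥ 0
The point (13, 0) satisfies every constraint, so the LP is feasible; the constraints give a ≤ 14 and b ≤ 13, which with a, b ≥ 0 keep the feasible region inside a bounded box. A feasible, bounded LP attains a finite optimum at a vertex.

Evaluating z = -a + 4b at each vertex:
  (12.67, 0): z = -12.67
  (13, 0): z = -13
  (12.86, 0.1429): z = -12.29

Feasible with finite optimum z* = -13 at (13, 0).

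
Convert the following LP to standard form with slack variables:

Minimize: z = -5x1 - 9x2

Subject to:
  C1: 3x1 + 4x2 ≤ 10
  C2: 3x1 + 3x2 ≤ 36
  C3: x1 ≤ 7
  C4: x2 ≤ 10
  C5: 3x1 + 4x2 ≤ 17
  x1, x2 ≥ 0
min z = -5x1 - 9x2

s.t.
  3x1 + 4x2 + s1 = 10
  3x1 + 3x2 + s2 = 36
  x1 + s3 = 7
  x2 + s4 = 10
  3x1 + 4x2 + s5 = 17
  x1, x2, s1, s2, s3, s4, s5 ≥ 0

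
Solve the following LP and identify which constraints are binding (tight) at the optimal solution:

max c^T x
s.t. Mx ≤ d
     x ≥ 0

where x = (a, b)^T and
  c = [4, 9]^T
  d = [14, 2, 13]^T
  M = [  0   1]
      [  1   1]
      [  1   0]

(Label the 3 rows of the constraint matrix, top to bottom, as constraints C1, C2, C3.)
Optimal: a = 0, b = 2
Slack at optimum:
  C1: slack = 12
  C2: slack = 0 (binding)
  C3: slack = 13
  a ≥ 0: a = 0 (binding)
  b ≥ 0: b = 2
Binding constraints: C2, a ≥ 0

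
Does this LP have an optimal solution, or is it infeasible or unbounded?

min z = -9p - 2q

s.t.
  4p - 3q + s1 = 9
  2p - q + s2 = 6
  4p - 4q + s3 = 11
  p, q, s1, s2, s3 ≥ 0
Feasible point: (0, 0) satisfies every constraint, so the LP is feasible.
Direction d = (0, 1): for each constraint row a, a·d ≤ 0 —
  (4)(0) + (-3)(1) = -3 ≤ 0
  (2)(0) + (-1)(1) = -1 ≤ 0
  (4)(0) + (-4)(1) = -4 ≤ 0
and d ≥ 0, so (0, 0) + t·d stays feasible for every t ≥ 0. Along this ray z = -9p - 2q changes by -2 per unit t, so z → −∞.

The LP is unbounded; z can be made arbitrarily small.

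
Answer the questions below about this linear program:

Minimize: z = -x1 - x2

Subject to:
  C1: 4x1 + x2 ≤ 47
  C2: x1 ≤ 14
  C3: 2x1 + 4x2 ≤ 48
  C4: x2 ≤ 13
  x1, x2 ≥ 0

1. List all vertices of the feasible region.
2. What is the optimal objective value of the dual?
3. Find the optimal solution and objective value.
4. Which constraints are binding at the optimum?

1. (0, 0), (11.75, 0), (10, 7), (0, 12)
2. -17 (by strong duality, equal to the primal optimum)
3. x1 = 10, x2 = 7, z = -17
4. C1, C3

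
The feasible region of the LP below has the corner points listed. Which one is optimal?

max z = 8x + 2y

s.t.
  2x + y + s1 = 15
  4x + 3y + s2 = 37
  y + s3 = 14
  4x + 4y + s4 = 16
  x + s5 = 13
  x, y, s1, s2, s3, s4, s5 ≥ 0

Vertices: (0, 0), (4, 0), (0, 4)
Evaluating z = 8x + 2y at each vertex:
  (0, 0): z = 0
  (4, 0): z = 32
  (0, 4): z = 8

The largest value is z = 32, attained at (4, 0).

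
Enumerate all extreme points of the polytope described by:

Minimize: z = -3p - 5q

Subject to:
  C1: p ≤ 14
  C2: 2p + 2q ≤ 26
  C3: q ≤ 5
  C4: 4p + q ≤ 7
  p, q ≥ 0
Each vertex is the intersection of two constraint boundaries that also satisfies all remaining constraints:
  p = 0 and q = 0 → (0, 0)
  4p + q = 7 and q = 0 → (1.75, 0)
  q = 5 and 4p + q = 7 → (0.5, 5)
  q = 5 and p = 0 → (0, 5)

Vertices: (0, 0), (1.75, 0), (0.5, 5), (0, 5)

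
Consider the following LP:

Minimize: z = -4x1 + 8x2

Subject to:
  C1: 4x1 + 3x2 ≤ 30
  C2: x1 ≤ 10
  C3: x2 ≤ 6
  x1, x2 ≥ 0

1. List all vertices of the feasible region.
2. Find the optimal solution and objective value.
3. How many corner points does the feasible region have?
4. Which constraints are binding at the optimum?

1. (0, 0), (7.5, 0), (3, 6), (0, 6)
2. x1 = 7.5, x2 = 0, z = -30
3. 4
4. C1, x2 ≥ 0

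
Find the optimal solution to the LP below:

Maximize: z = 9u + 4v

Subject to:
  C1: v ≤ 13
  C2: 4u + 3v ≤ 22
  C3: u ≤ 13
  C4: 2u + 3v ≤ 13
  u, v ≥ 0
Each vertex is the intersection of two constraint boundaries that also satisfies all remaining constraints:
  u = 0 and v = 0 → (0, 0)
  4u + 3v = 22 and v = 0 → (5.5, 0)
  4u + 3v = 22 and 2u + 3v = 13 → (4.5, 1.333)
  2u + 3v = 13 and u = 0 → (0, 4.333)

Evaluating z = 9u + 4v at each vertex:
  (0, 0): z = 0
  (5.5, 0): z = 49.5
  (4.5, 1.333): z = 45.83
  (0, 4.333): z = 17.33

The maximum is at (5.5, 0) with z = 49.5.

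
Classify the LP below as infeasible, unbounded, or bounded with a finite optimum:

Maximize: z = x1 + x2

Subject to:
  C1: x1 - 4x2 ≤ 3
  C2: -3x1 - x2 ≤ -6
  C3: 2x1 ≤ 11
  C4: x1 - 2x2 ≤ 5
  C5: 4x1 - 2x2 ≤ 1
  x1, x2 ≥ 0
Feasible point: (1, 3) satisfies every constraint, so the LP is feasible.
Direction d = (0, 1): for each constraint row a, a·d ≤ 0 —
  (1)(0) + (-4)(1) = -4 ≤ 0
  (-3)(0) + (-1)(1) = -1 ≤ 0
  (2)(0) + (0)(1) = 0 ≤ 0
  (1)(0) + (-2)(1) = -2 ≤ 0
  (4)(0) + (-2)(1) = -2 ≤ 0
and d ≥ 0, so (1, 3) + t·d stays feasible for every t ≥ 0. Along this ray z = x1 + x2 changes by 1 per unit t, so z → +∞.

Unbounded: there is a feasible ray along which z → +∞.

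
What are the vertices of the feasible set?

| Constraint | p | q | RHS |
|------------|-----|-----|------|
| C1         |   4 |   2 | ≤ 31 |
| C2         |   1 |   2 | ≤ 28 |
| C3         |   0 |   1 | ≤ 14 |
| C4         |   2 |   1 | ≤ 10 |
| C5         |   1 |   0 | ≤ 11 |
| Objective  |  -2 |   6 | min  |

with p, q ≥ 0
Each vertex is the intersection of two constraint boundaries that also satisfies all remaining constraints:
  p = 0 and q = 0 → (0, 0)
  2p + q = 10 and q = 0 → (5, 0)
  2p + q = 10 and p = 0 → (0, 10)

Vertices: (0, 0), (5, 0), (0, 10)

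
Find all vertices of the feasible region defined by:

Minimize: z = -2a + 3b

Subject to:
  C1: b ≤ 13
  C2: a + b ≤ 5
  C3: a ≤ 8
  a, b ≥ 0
Each vertex is the intersection of two constraint boundaries that also satisfies all remaining constraints:
  a = 0 and b = 0 → (0, 0)
  a + b = 5 and b = 0 → (5, 0)
  a + b = 5 and a = 0 → (0, 5)

Vertices: (0, 0), (5, 0), (0, 5)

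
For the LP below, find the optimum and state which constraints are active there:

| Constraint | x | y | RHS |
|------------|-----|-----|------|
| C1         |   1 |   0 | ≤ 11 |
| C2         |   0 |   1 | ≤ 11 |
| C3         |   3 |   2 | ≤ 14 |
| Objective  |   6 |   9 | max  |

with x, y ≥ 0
Optimal: x = 0, y = 7
Slack at optimum:
  C1: slack = 11
  C2: slack = 4
  C3: slack = 0 (binding)
  x ≥ 0: x = 0 (binding)
  y ≥ 0: y = 7
Binding constraints: C3, x ≥ 0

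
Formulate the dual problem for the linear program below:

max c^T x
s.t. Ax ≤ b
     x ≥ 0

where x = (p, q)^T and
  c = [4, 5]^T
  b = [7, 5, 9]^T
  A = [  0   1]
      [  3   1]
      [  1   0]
Minimize: z = 7y1 + 5y2 + 9y3

Subject to:
  C1: -3y2 - y3 ≤ -4
  C2: -y1 - y2 ≤ -5
  y1, y2, y3 ≥ 0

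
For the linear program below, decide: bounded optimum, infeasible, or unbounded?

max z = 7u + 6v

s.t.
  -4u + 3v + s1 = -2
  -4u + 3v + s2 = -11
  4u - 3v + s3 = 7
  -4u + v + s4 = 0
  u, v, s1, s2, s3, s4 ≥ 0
The row 4u - 3v + s3 = 7 with s3 ≥ 0 requires 4u - 3v ≤ 7, while the row -4u + 3v + s2 = -11 with s2 ≥ 0 is equivalent to 4u - 3v ≥ 11. Together they would need 11 ≤ 4u - 3v ≤ 7, which is impossible since 11 > 7. No point satisfies all constraints.

Infeasible: no point satisfies all constraints simultaneously.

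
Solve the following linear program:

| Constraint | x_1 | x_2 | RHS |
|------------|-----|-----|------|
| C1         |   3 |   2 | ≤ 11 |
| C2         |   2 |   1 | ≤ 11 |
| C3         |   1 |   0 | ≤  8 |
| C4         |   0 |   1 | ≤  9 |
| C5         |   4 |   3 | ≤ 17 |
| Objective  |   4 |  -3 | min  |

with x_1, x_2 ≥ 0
Each vertex is the intersection of two constraint boundaries that also satisfies all remaining constraints:
  x_1 = 0 and x_2 = 0 → (0, 0)
  3x_1 + 2x_2 = 11 and x_2 = 0 → (3.667, 0)
  3x_1 + 2x_2 = 11 and x_1 = 0 → (0, 5.5)

Evaluating z = 4x_1 - 3x_2 at each vertex:
  (0, 0): z = 0
  (3.667, 0): z = 14.67
  (0, 5.5): z = -16.5

The minimum is at (0, 5.5) with z = -16.5.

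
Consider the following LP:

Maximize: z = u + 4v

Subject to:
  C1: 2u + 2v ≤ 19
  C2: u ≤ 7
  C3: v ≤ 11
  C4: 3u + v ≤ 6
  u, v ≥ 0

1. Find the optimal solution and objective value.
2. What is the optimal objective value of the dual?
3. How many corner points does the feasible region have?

1. u = 0, v = 6, z = 24
2. 24 (by strong duality, equal to the primal optimum)
3. 3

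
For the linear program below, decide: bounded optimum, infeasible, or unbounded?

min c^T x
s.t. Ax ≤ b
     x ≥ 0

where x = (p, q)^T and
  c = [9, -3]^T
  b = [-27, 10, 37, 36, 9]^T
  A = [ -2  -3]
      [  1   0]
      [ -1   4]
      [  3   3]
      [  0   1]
The point (0, 9) satisfies every constraint, so the LP is feasible; the constraints give p ≤ 10 and q ≤ 9, which with p, q ≥ 0 keep the feasible region inside a bounded box. A feasible, bounded LP attains a finite optimum at a vertex.

The LP has an optimal solution: (0, 9) with z = -27.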